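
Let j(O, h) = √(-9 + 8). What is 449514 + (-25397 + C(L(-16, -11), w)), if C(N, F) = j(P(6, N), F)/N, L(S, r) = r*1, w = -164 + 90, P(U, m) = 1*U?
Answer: 424117 - I/11 ≈ 4.2412e+5 - 0.090909*I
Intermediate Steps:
P(U, m) = U
j(O, h) = I (j(O, h) = √(-1) = I)
w = -74
L(S, r) = r
C(N, F) = I/N
449514 + (-25397 + C(L(-16, -11), w)) = 449514 + (-25397 + I/(-11)) = 449514 + (-25397 + I*(-1/11)) = 449514 + (-25397 - I/11) = 424117 - I/11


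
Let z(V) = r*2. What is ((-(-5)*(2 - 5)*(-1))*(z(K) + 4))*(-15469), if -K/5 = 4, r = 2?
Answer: -1856280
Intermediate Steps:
K = -20 (K = -5*4 = -20)
z(V) = 4 (z(V) = 2*2 = 4)
((-(-5)*(2 - 5)*(-1))*(z(K) + 4))*(-15469) = ((-(-5)*(2 - 5)*(-1))*(4 + 4))*(-15469) = ((-(-5)*(-3)*(-1))*8)*(-15469) = ((-1*15*(-1))*8)*(-15469) = (-15*(-1)*8)*(-15469) = (15*8)*(-15469) = 120*(-15469) = -1856280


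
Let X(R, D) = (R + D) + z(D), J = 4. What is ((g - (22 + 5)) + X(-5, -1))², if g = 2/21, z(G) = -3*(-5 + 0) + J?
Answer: 85264/441 ≈ 193.34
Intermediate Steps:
z(G) = 19 (z(G) = -3*(-5 + 0) + 4 = -3*(-5) + 4 = 15 + 4 = 19)
g = 2/21 (g = 2*(1/21) = 2/21 ≈ 0.095238)
X(R, D) = 19 + D + R (X(R, D) = (R + D) + 19 = (D + R) + 19 = 19 + D + R)
((g - (22 + 5)) + X(-5, -1))² = ((2/21 - (22 + 5)) + (19 - 1 - 5))² = ((2/21 - 1*27) + 13)² = ((2/21 - 27) + 13)² = (-565/21 + 13)² = (-292/21)² = 85264/441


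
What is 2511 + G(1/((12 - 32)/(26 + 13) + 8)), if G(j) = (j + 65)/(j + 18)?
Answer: 13314764/5295 ≈ 2514.6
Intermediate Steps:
G(j) = (65 + j)/(18 + j)
2511 + G(1/((12 - 32)/(26 + 13) + 8)) = 2511 + (65 + 1/((12 - 32)/(26 + 13) + 8))/(18 + 1/((12 - 32)/(26 + 13) + 8)) = 2511 + (65 + 1/(-20/39 + 8))/(18 + 1/(-20/39 + 8)) = 2511 + (65 + 1/(292/39))/(18 + 1/(292/39)) = 2511 + (65 + 39/292)/(18 + 39/292) = 2511 + (19019/292)/(5295/292) = 2511 + (292/5295)*(19019/292) = 2511 + 19019/5295 = 13314764/5295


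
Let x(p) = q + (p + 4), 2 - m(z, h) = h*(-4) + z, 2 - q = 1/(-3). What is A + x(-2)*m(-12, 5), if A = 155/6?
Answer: 1039/6 ≈ 173.17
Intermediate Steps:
q = 7/3 (q = 2 - 1/(-3) = 2 - 1*(-⅓) = 2 + ⅓ = 7/3 ≈ 2.3333)
m(z, h) = 2 - z + 4*h (m(z, h) = 2 - (h*(-4) + z) = 2 - (-4*h + z) = 2 - (z - 4*h) = 2 + (-z + 4*h) = 2 - z + 4*h)
A = 155/6 (A = 155*(⅙) = 155/6 ≈ 25.833)
x(p) = 19/3 + p (x(p) = 7/3 + (p + 4) = 7/3 + (4 + p) = 19/3 + p)
A + x(-2)*m(-12, 5) = 155/6 + (19/3 - 2)*(2 - 1*(-12) + 4*5) = 155/6 + 13*(2 + 12 + 20)/3 = 155/6 + (13/3)*34 = 155/6 + 442/3 = 1039/6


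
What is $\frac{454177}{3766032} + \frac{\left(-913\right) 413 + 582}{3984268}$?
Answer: $\frac{97925199463}{3751220196144} \approx 0.026105$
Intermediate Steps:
$\frac{454177}{3766032} + \frac{\left(-913\right) 413 + 582}{3984268} = 454177 \cdot \frac{1}{3766032} + \left(-377069 + 582\right) \frac{1}{3984268} = \frac{454177}{3766032} - \frac{376487}{3984268} = \frac{97925199463}{3751220196144}$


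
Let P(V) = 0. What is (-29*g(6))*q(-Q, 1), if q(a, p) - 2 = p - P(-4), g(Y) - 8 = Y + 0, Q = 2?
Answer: -1218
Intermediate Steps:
g(Y) = 8 + Y (g(Y) = 8 + (Y + 0) = 8 + Y)
q(a, p) = 2 + p (q(a, p) = 2 + (p - 1*0) = 2 + (p + 0) = 2 + p)
(-29*g(6))*q(-Q, 1) = (-29*(8 + 6))*(2 + 1) = -29*14*3 = -406*3 = -1218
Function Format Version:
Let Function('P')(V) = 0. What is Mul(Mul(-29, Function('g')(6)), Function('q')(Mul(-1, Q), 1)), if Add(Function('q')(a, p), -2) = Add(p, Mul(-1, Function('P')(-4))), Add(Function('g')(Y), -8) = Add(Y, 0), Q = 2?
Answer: -1218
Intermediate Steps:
Function('g')(Y) = Add(8, Y) (Function('g')(Y) = Add(8, Add(Y, 0)) = Add(8, Y))
Function('q')(a, p) = Add(2, p) (Function('q')(a, p) = Add(2, Add(p, Mul(-1, 0))) = Add(2, Add(p, 0)) = Add(2, p))
Mul(Mul(-29, Function('g')(6)), Function('q')(Mul(-1, Q), 1)) = Mul(Mul(-29, Add(8, 6)), Add(2, 1)) = Mul(Mul(-29, 14), 3) = Mul(-406, 3) = -1218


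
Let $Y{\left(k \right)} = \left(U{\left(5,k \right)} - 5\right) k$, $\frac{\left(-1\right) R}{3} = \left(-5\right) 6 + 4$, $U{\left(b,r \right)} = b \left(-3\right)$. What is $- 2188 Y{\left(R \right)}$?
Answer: $3413280$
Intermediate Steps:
$U{\left(b,r \right)} = - 3 b$
$R = 78$ ($R = - 3 \left(\left(-5\right) 6 + 4\right) = - 3 \left(-30 + 4\right) = \left(-3\right) \left(-26\right) = 78$)
$Y{\left(k \right)} = - 20 k$ ($Y{\left(k \right)} = \left(\left(-3\right) 5 - 5\right) k = \left(-15 - 5\right) k = - 20 k$)
$- 2188 Y{\left(R \right)} = - 2188 \left(\left(-20\right) 78\right) = \left(-2188\right) \left(-1560\right) = 3413280$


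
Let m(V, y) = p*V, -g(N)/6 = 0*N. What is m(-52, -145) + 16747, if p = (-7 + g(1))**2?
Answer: 14199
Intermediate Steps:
g(N) = 0 (g(N) = -0*N = -6*0 = 0)
p = 49 (p = (-7 + 0)**2 = (-7)**2 = 49)
m(V, y) = 49*V
m(-52, -145) + 16747 = 49*(-52) + 16747 = -2548 + 16747 = 14199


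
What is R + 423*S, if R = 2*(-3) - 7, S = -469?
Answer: -198400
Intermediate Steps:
R = -13 (R = -6 - 7 = -13)
R + 423*S = -13 + 423*(-469) = -13 - 198387 = -198400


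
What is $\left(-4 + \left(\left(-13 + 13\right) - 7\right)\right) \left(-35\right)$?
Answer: $385$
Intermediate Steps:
$\left(-4 + \left(\left(-13 + 13\right) - 7\right)\right) \left(-35\right) = \left(-4 + \left(0 - 7\right)\right) \left(-35\right) = \left(-4 - 7\right) \left(-35\right) = \left(-11\right) \left(-35\right) = 385$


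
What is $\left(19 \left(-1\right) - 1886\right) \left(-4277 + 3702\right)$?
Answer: $1095375$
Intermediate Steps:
$\left(19 \left(-1\right) - 1886\right) \left(-4277 + 3702\right) = \left(-19 - 1886\right) \left(-575\right) = \left(-1905\right) \left(-575\right) = 1095375$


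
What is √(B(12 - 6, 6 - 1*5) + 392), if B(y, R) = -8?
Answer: 8*√6 ≈ 19.596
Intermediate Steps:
√(B(12 - 6, 6 - 1*5) + 392) = √(-8 + 392) = √384 = 8*√6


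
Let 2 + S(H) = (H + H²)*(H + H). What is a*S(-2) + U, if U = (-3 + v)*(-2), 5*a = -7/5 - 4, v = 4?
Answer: 44/5 ≈ 8.8000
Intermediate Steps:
a = -27/25 (a = (-7/5 - 4)/5 = (⅕)*(-27/5) = -27/25 ≈ -1.0800)
S(H) = -2 + 2*H*(H + H²) (S(H) = -2 + (H + H²)*(H + H) = -2 + (H + H²)*(2*H) = -2 + 2*H*(H + H²))
U = -2 (U = (-3 + 4)*(-2) = 1*(-2) = -2)
a*S(-2) + U = -27*(-2 + 2*(-2)² + 2*(-2)³)/25 - 2 = -27*(-2 + 2*4 + 2*(-8))/25 - 2 = -27*(-2 + 8 - 16)/25 - 2 = -27/25*(-10) - 2 = 54/5 - 2 = 44/5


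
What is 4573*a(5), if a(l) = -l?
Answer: -22865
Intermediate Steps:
4573*a(5) = 4573*(-1*5) = 4573*(-5) = -22865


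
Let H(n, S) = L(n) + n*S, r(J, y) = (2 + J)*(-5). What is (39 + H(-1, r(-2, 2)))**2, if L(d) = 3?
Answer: 1764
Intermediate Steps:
r(J, y) = -10 - 5*J
H(n, S) = 3 + S*n (H(n, S) = 3 + n*S = 3 + S*n)
(39 + H(-1, r(-2, 2)))**2 = (39 + (3 + (-10 - 5*(-2))*(-1)))**2 = (39 + (3 + (-10 + 10)*(-1)))**2 = (39 + (3 + 0*(-1)))**2 = (39 + (3 + 0))**2 = (39 + 3)**2 = 42**2 = 1764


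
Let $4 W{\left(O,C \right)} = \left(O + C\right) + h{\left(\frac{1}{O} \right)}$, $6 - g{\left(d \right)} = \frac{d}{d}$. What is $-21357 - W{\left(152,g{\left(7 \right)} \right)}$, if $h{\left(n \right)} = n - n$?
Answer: $- \frac{85585}{4} \approx -21396.0$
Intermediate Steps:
$g{\left(d \right)} = 5$ ($g{\left(d \right)} = 6 - \frac{d}{d} = 6 - 1 = 5$)
$h{\left(n \right)} = 0$
$W{\left(O,C \right)} = \frac{C}{4} + \frac{O}{4}$ ($W{\left(O,C \right)} = \frac{\left(O + C\right) + 0}{4} = \frac{\left(C + O\right) + 0}{4} = \frac{C + O}{4} = \frac{C}{4} + \frac{O}{4}$)
$-21357 - W{\left(152,g{\left(7 \right)} \right)} = -21357 - \left(\frac{1}{4} \cdot 5 + \frac{1}{4} \cdot 152\right) = -21357 - \left(\frac{5}{4} + 38\right) = -21357 - \frac{157}{4} = - \frac{85585}{4}$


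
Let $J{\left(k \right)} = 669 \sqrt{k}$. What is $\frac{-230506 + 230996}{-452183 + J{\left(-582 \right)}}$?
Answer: $- \frac{221569670}{204729945991} - \frac{327810 i \sqrt{582}}{204729945991} \approx -0.0010823 - 3.8628 \cdot 10^{-5} i$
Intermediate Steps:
$\frac{-230506 + 230996}{-452183 + J{\left(-582 \right)}} = \frac{-230506 + 230996}{-452183 + 669 \sqrt{-582}} = \frac{490}{-452183 + 669 i \sqrt{582}}$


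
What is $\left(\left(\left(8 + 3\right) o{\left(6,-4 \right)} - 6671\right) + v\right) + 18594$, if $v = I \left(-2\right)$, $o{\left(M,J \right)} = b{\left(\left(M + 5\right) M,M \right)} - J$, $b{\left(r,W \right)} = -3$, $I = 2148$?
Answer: $7638$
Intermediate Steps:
$o{\left(M,J \right)} = -3 - J$
$v = -4296$ ($v = 2148 \left(-2\right) = -4296$)
$\left(\left(\left(8 + 3\right) o{\left(6,-4 \right)} - 6671\right) + v\right) + 18594 = \left(\left(\left(8 + 3\right) \left(-3 - -4\right) - 6671\right) - 4296\right) + 18594 = \left(\left(11 \left(-3 + 4\right) - 6671\right) - 4296\right) + 18594 = \left(\left(11 \cdot 1 - 6671\right) - 4296\right) + 18594 = \left(\left(11 - 6671\right) - 4296\right) + 18594 = \left(-6660 - 4296\right) + 18594 = -10956 + 18594 = 7638$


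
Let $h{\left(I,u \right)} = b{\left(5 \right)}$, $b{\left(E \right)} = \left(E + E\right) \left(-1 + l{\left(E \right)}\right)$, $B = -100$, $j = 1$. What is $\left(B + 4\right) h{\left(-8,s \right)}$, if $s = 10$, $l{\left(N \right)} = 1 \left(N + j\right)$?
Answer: $-4800$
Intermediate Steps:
$l{\left(N \right)} = 1 + N$ ($l{\left(N \right)} = 1 \left(N + 1\right) = 1 \left(1 + N\right) = 1 + N$)
$b{\left(E \right)} = 2 E^{2}$ ($b{\left(E \right)} = \left(E + E\right) \left(-1 + \left(1 + E\right)\right) = 2 E E = 2 E^{2}$)
$h{\left(I,u \right)} = 50$ ($h{\left(I,u \right)} = 2 \cdot 5^{2} = 2 \cdot 25 = 50$)
$\left(B + 4\right) h{\left(-8,s \right)} = \left(-100 + 4\right) 50 = \left(-96\right) 50 = -4800$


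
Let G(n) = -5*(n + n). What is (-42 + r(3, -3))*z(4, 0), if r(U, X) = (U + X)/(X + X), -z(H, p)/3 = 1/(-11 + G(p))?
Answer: -126/11 ≈ -11.455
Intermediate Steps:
G(n) = -10*n
z(H, p) = -3/(-11 - 10*p)
r(U, X) = (U + X)/(2*X) (r(U, X) = (U + X)/((2*X)) = (U + X)*(1/(2*X)) = (U + X)/(2*X))
(-42 + r(3, -3))*z(4, 0) = (-42 + (1/2)*(3 - 3)/(-3))*(3/(11 + 10*0)) = (-42 + (1/2)*(-1/3)*0)*(3/(11 + 0)) = (-42 + 0)*(3/11) = -126/11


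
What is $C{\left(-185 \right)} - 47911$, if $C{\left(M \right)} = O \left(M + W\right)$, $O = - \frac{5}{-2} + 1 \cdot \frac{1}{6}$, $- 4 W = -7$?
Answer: $- \frac{145199}{3} \approx -48400.0$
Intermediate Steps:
$W = \frac{7}{4}$ ($W = \left(- \frac{1}{4}\right) \left(-7\right) = \frac{7}{4} \approx 1.75$)
$O = \frac{8}{3}$ ($O = \left(-5\right) \left(- \frac{1}{2}\right) + 1 \cdot \frac{1}{6} = \frac{5}{2} + \frac{1}{6} = \frac{8}{3} \approx 2.6667$)
$C{\left(M \right)} = \frac{14}{3} + \frac{8 M}{3}$ ($C{\left(M \right)} = \frac{8 \left(M + \frac{7}{4}\right)}{3} = \frac{8 \left(\frac{7}{4} + M\right)}{3} = \frac{14}{3} + \frac{8 M}{3}$)
$C{\left(-185 \right)} - 47911 = \left(\frac{14}{3} + \frac{8}{3} \left(-185\right)\right) - 47911 = \left(\frac{14}{3} - \frac{1480}{3}\right) - 47911 = - \frac{1466}{3} - 47911 = - \frac{145199}{3}$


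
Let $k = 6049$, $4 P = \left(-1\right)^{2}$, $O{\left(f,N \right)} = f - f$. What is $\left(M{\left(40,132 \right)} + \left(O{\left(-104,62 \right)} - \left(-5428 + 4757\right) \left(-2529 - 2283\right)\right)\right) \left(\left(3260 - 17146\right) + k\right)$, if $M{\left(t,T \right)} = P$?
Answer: $\frac{101218044659}{4} \approx 2.5304 \cdot 10^{10}$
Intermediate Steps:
$O{\left(f,N \right)} = 0$
$P = \frac{1}{4}$ ($P = \frac{\left(-1\right)^{2}}{4} = \frac{1}{4} \cdot 1 = \frac{1}{4} \approx 0.25$)
$M{\left(t,T \right)} = \frac{1}{4}$
$\left(M{\left(40,132 \right)} + \left(O{\left(-104,62 \right)} - \left(-5428 + 4757\right) \left(-2529 - 2283\right)\right)\right) \left(\left(3260 - 17146\right) + k\right) = \left(\frac{1}{4} + \left(0 - \left(-5428 + 4757\right) \left(-2529 - 2283\right)\right)\right) \left(\left(3260 - 17146\right) + 6049\right) = \left(\frac{1}{4} + \left(0 - \left(-671\right) \left(-4812\right)\right)\right) \left(\left(3260 - 17146\right) + 6049\right) = \left(\frac{1}{4} + \left(0 - 3228852\right)\right) \left(-13886 + 6049\right) = \left(\frac{1}{4} + \left(0 - 3228852\right)\right) \left(-7837\right) = \left(\frac{1}{4} - 3228852\right) \left(-7837\right) = \left(- \frac{12915407}{4}\right) \left(-7837\right) = \frac{101218044659}{4}$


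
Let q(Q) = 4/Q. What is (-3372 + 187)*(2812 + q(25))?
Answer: -44783648/5 ≈ -8.9567e+6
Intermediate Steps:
(-3372 + 187)*(2812 + q(25)) = (-3372 + 187)*(2812 + 4/25) = -3185*(2812 + 4*(1/25)) = -3185*(2812 + 4/25) = -3185*70304/25 = -44783648/5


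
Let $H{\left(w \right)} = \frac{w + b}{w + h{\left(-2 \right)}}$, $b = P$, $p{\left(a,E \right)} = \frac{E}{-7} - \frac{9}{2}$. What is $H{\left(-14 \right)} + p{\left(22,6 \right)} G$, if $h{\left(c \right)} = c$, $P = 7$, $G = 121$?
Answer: $- \frac{72551}{112} \approx -647.78$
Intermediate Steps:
$p{\left(a,E \right)} = - \frac{9}{2} - \frac{E}{7}$ ($p{\left(a,E \right)} = E \left(- \frac{1}{7}\right) - \frac{9}{2} = - \frac{E}{7} - \frac{9}{2} = - \frac{9}{2} - \frac{E}{7}$)
$b = 7$
$H{\left(w \right)} = \frac{7 + w}{-2 + w}$ ($H{\left(w \right)} = \frac{w + 7}{w - 2} = \frac{7 + w}{-2 + w}$)
$H{\left(-14 \right)} + p{\left(22,6 \right)} G = \frac{7 - 14}{-2 - 14} + \left(- \frac{9}{2} - \frac{6}{7}\right) 121 = \frac{1}{-16} \left(-7\right) + \left(- \frac{9}{2} - \frac{6}{7}\right) 121 = \left(- \frac{1}{16}\right) \left(-7\right) - \frac{9075}{14} = \frac{7}{16} - \frac{9075}{14} = - \frac{72551}{112}$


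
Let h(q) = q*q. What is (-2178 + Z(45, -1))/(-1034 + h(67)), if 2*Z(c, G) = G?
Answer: -4357/6910 ≈ -0.63054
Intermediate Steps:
h(q) = q²
Z(c, G) = G/2
(-2178 + Z(45, -1))/(-1034 + h(67)) = (-2178 + (½)*(-1))/(-1034 + 67²) = (-2178 - ½)/(-1034 + 4489) = -4357/2/3455 = -4357/2*1/3455 = -4357/6910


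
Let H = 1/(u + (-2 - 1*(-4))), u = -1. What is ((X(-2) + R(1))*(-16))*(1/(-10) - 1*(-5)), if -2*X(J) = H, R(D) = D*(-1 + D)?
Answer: 196/5 ≈ 39.200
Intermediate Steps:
H = 1 (H = 1/(-1 + (-2 - 1*(-4))) = 1/(-1 + (-2 + 4)) = 1/(-1 + 2) = 1/1 = 1)
X(J) = -1/2 (X(J) = -1/2*1 = -1/2)
((X(-2) + R(1))*(-16))*(1/(-10) - 1*(-5)) = ((-1/2 + 1*(-1 + 1))*(-16))*(1/(-10) - 1*(-5)) = ((-1/2 + 1*0)*(-16))*(-1/10 + 5) = ((-1/2 + 0)*(-16))*(49/10) = -1/2*(-16)*(49/10) = 8*(49/10) = 196/5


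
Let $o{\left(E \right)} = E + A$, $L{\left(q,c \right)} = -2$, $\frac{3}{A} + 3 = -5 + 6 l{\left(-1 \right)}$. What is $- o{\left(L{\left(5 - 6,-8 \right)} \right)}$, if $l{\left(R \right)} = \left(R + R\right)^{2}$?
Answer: $\frac{29}{16} \approx 1.8125$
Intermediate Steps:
$l{\left(R \right)} = 4 R^{2}$ ($l{\left(R \right)} = \left(2 R\right)^{2} = 4 R^{2}$)
$A = \frac{3}{16}$ ($A = \frac{3}{-3 - \left(5 - 6 \cdot 4 \left(-1\right)^{2}\right)} = \frac{3}{-3 - \left(5 - 6 \cdot 4 \cdot 1\right)} = \frac{3}{-3 + \left(-5 + 6 \cdot 4\right)} = \frac{3}{-3 + \left(-5 + 24\right)} = \frac{3}{-3 + 19} = \frac{3}{16} \approx 0.1875$)
$o{\left(E \right)} = \frac{3}{16} + E$ ($o{\left(E \right)} = E + \frac{3}{16} = \frac{3}{16} + E$)
$- o{\left(L{\left(5 - 6,-8 \right)} \right)} = - (\frac{3}{16} - 2) = \left(-1\right) \left(- \frac{29}{16}\right) = \frac{29}{16}$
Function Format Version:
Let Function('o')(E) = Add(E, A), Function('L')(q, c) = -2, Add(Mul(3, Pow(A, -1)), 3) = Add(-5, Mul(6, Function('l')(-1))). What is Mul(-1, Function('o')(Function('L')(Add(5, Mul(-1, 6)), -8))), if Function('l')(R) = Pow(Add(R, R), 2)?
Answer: Rational(29, 16) ≈ 1.8125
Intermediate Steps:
Function('l')(R) = Mul(4, Pow(R, 2)) (Function('l')(R) = Pow(Mul(2, R), 2) = Mul(4, Pow(R, 2)))
A = Rational(3, 16) (A = Mul(3, Pow(Add(-3, Add(-5, Mul(6, Mul(4, Pow(-1, 2))))), -1)) = Mul(3, Pow(Add(-3, Add(-5, Mul(6, Mul(4, 1)))), -1)) = Mul(3, Pow(Add(-3, Add(-5, Mul(6, 4))), -1)) = Mul(3, Pow(Add(-3, Add(-5, 24)), -1)) = Mul(3, Pow(Add(-3, 19), -1)) = Mul(3, Pow(16, -1)) = Mul(3, Rational(1, 16)) = Rational(3, 16) ≈ 0.18750)
Function('o')(E) = Add(Rational(3, 16), E) (Function('o')(E) = Add(E, Rational(3, 16)) = Add(Rational(3, 16), E))
Mul(-1, Function('o')(Function('L')(Add(5, Mul(-1, 6)), -8))) = Mul(-1, Add(Rational(3, 16), -2)) = Mul(-1, Rational(-29, 16)) = Rational(29, 16)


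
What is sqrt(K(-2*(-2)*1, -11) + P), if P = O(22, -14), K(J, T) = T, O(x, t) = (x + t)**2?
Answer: sqrt(53) ≈ 7.2801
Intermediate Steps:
O(x, t) = (t + x)**2
P = 64 (P = (-14 + 22)**2 = 8**2 = 64)
sqrt(K(-2*(-2)*1, -11) + P) = sqrt(-11 + 64) = sqrt(53)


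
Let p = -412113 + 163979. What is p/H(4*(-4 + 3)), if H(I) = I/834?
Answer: 51735939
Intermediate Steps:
H(I) = I/834 (H(I) = I*(1/834) = I/834)
p = -248134
p/H(4*(-4 + 3)) = -248134*417/(2*(-4 + 3)) = -248134/((4*(-1))/834) = -248134/((1/834)*(-4)) = -248134/(-2/417) = -248134*(-417/2) = 51735939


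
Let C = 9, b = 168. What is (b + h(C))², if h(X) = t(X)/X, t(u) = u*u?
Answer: 31329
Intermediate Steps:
t(u) = u²
h(X) = X (h(X) = X²/X = X)
(b + h(C))² = (168 + 9)² = 177² = 31329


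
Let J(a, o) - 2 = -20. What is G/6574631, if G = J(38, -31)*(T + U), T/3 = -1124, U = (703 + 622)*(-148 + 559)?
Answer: -9741654/6574631 ≈ -1.4817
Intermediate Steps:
U = 544575 (U = 1325*411 = 544575)
J(a, o) = -18 (J(a, o) = 2 - 20 = -18)
T = -3372 (T = 3*(-1124) = -3372)
G = -9741654 (G = -18*(-3372 + 544575) = -18*541203 = -9741654)
G/6574631 = -9741654/6574631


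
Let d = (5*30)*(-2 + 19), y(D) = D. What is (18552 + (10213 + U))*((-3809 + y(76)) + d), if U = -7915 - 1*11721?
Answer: -10799607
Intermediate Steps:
U = -19636 (U = -7915 - 11721 = -19636)
d = 2550 (d = 150*17 = 2550)
(18552 + (10213 + U))*((-3809 + y(76)) + d) = (18552 + (10213 - 19636))*((-3809 + 76) + 2550) = (18552 - 9423)*(-3733 + 2550) = 9129*(-1183) = -10799607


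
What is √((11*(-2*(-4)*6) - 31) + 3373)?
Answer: 3*√430 ≈ 62.209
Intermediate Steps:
√((11*(-2*(-4)*6) - 31) + 3373) = √((11*(8*6) - 31) + 3373) = √((11*48 - 31) + 3373) = √((528 - 31) + 3373) = √(497 + 3373) = √3870 = 3*√430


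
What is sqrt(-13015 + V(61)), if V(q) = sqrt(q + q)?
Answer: sqrt(-13015 + sqrt(122)) ≈ 114.03*I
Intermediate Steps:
V(q) = sqrt(2)*sqrt(q) (V(q) = sqrt(2*q) = sqrt(2)*sqrt(q))
sqrt(-13015 + V(61)) = sqrt(-13015 + sqrt(2)*sqrt(61)) = sqrt(-13015 + sqrt(122))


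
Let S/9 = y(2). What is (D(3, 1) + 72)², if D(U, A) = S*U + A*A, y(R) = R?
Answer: 16129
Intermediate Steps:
S = 18 (S = 9*2 = 18)
D(U, A) = A² + 18*U (D(U, A) = 18*U + A*A = 18*U + A² = A² + 18*U)
(D(3, 1) + 72)² = ((1² + 18*3) + 72)² = ((1 + 54) + 72)² = (55 + 72)² = 127² = 16129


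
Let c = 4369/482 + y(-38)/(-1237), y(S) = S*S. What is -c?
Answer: -4708445/596234 ≈ -7.8970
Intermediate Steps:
y(S) = S²
c = 4708445/596234 (c = 4369/482 + (-38)²/(-1237) = 4369*(1/482) + 1444*(-1/1237) = 4369/482 - 1444/1237 = 4708445/596234 ≈ 7.8970)
-c = -1*4708445/596234 = -4708445/596234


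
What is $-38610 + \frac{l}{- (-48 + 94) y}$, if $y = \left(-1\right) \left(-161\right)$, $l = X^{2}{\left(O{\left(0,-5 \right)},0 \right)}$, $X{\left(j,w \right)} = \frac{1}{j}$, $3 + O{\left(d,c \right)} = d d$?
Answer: $- \frac{2573510941}{66654} \approx -38610.0$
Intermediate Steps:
$O{\left(d,c \right)} = -3 + d^{2}$ ($O{\left(d,c \right)} = -3 + d d = -3 + d^{2}$)
$l = \frac{1}{9}$ ($l = \left(\frac{1}{-3 + 0^{2}}\right)^{2} = \left(\frac{1}{-3 + 0}\right)^{2} = \left(\frac{1}{-3}\right)^{2} = \left(- \frac{1}{3}\right)^{2} = \frac{1}{9} \approx 0.11111$)
$y = 161$
$-38610 + \frac{l}{- (-48 + 94) y} = -38610 + \frac{1}{9 - (-48 + 94) 161} = -38610 + \frac{1}{9 \left(-1\right) 46 \cdot 161} = -38610 + \frac{1}{9 \left(\left(-46\right) 161\right)} = -38610 + \frac{1}{9 \left(-7406\right)} = -38610 + \frac{1}{9} \left(- \frac{1}{7406}\right) = -38610 - \frac{1}{66654} = - \frac{2573510941}{66654}$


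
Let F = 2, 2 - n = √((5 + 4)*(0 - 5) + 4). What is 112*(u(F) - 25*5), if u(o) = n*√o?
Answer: -14000 + 112*√2*(2 - I*√41) ≈ -13683.0 - 1014.2*I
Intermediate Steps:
n = 2 - I*√41 (n = 2 - √((5 + 4)*(0 - 5) + 4) = 2 - √(9*(-5) + 4) = 2 - √(-45 + 4) = 2 - √(-41) = 2 - I*√41 ≈ 2.0 - 6.4031*I)
u(o) = √o*(2 - I*√41) (u(o) = (2 - I*√41)*√o = √o*(2 - I*√41))
112*(u(F) - 25*5) = 112*(√2*(2 - I*√41) - 25*5) = 112*(√2*(2 - I*√41) - 125) = 112*(-125 + √2*(2 - I*√41)) = -14000 + 112*√2*(2 - I*√41)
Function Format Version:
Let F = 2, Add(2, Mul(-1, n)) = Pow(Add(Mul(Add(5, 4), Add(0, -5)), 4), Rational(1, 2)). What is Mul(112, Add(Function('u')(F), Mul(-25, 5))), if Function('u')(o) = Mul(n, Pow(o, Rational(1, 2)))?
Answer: Add(-14000, Mul(112, Pow(2, Rational(1, 2)), Add(2, Mul(-1, I, Pow(41, Rational(1, 2)))))) ≈ Add(-13683., Mul(-1014.2, I))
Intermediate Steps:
n = Add(2, Mul(-1, I, Pow(41, Rational(1, 2)))) (n = Add(2, Mul(-1, Pow(Add(Mul(Add(5, 4), Add(0, -5)), 4), Rational(1, 2)))) = Add(2, Mul(-1, Pow(Add(Mul(9, -5), 4), Rational(1, 2)))) = Add(2, Mul(-1, Pow(Add(-45, 4), Rational(1, 2)))) = Add(2, Mul(-1, Pow(-41, Rational(1, 2)))) = Add(2, Mul(-1, Mul(I, Pow(41, Rational(1, 2))))) = Add(2, Mul(-1, I, Pow(41, Rational(1, 2)))) ≈ Add(2.0000, Mul(-6.4031, I)))
Function('u')(o) = Mul(Pow(o, Rational(1, 2)), Add(2, Mul(-1, I, Pow(41, Rational(1, 2))))) (Function('u')(o) = Mul(Add(2, Mul(-1, I, Pow(41, Rational(1, 2)))), Pow(o, Rational(1, 2))) = Mul(Pow(o, Rational(1, 2)), Add(2, Mul(-1, I, Pow(41, Rational(1, 2))))))
Mul(112, Add(Function('u')(F), Mul(-25, 5))) = Mul(112, Add(Mul(Pow(2, Rational(1, 2)), Add(2, Mul(-1, I, Pow(41, Rational(1, 2))))), Mul(-25, 5))) = Mul(112, Add(Mul(Pow(2, Rational(1, 2)), Add(2, Mul(-1, I, Pow(41, Rational(1, 2))))), -125)) = Mul(112, Add(-125, Mul(Pow(2, Rational(1, 2)), Add(2, Mul(-1, I, Pow(41, Rational(1, 2))))))) = Add(-14000, Mul(112, Pow(2, Rational(1, 2)), Add(2, Mul(-1, I, Pow(41, Rational(1, 2))))))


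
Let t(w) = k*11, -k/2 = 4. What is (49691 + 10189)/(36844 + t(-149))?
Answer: 4990/3063 ≈ 1.6291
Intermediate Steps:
k = -8 (k = -2*4 = -8)
t(w) = -88 (t(w) = -8*11 = -88)
(49691 + 10189)/(36844 + t(-149)) = (49691 + 10189)/(36844 - 88) = 59880/36756 = 59880*(1/36756) = 4990/3063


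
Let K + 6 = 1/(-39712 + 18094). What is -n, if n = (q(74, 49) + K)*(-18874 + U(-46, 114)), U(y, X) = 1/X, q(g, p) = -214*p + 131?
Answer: -481932026851865/2464452 ≈ -1.9555e+8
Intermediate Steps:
q(g, p) = 131 - 214*p
K = -129709/21618 (K = -6 + 1/(-39712 + 18094) = -6 + 1/(-21618) = -6 - 1/21618 = -129709/21618 ≈ -6.0000)
n = 481932026851865/2464452 (n = ((131 - 214*49) - 129709/21618)*(-18874 + 1/114) = ((131 - 10486) - 129709/21618)*(-18874 + 1/114) = (-10355 - 129709/21618)*(-2151635/114) = -223984099/21618*(-2151635/114) = 481932026851865/2464452 ≈ 1.9555e+8)
-n = -1*481932026851865/2464452 = -481932026851865/2464452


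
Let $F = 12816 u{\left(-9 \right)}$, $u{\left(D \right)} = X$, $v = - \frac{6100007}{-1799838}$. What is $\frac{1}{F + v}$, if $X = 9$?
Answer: $\frac{1799838}{207606614279} \approx 8.6695 \cdot 10^{-6}$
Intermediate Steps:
$v = \frac{6100007}{1799838}$ ($v = \left(-6100007\right) \left(- \frac{1}{1799838}\right) = \frac{6100007}{1799838} \approx 3.3892$)
$u{\left(D \right)} = 9$
$F = 115344$ ($F = 12816 \cdot 9 = 115344$)
$\frac{1}{F + v} = \frac{1}{115344 + \frac{6100007}{1799838}} = \frac{1}{\frac{207606614279}{1799838}} = \frac{1799838}{207606614279}$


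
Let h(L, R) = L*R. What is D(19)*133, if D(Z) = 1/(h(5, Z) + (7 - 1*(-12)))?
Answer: 7/6 ≈ 1.1667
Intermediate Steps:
D(Z) = 1/(19 + 5*Z) (D(Z) = 1/(5*Z + (7 - 1*(-12))) = 1/(5*Z + (7 + 12)) = 1/(5*Z + 19) = 1/(19 + 5*Z))
D(19)*133 = 133/(19 + 5*19) = 133/(19 + 95) = 133/114 = (1/114)*133 = 7/6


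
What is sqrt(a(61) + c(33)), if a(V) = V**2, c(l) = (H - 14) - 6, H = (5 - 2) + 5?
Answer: sqrt(3709) ≈ 60.902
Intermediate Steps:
H = 8 (H = 3 + 5 = 8)
c(l) = -12 (c(l) = (8 - 14) - 6 = -6 - 6 = -12)
sqrt(a(61) + c(33)) = sqrt(61**2 - 12) = sqrt(3721 - 12) = sqrt(3709)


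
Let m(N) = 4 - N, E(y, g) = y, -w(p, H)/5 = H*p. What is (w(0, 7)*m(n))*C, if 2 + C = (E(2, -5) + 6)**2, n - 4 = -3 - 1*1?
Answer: 0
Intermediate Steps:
w(p, H) = -5*H*p
n = 0 (n = 4 + (-3 - 1*1) = 4 + (-3 - 1) = 4 - 4 = 0)
C = 62 (C = -2 + (2 + 6)**2 = -2 + 8**2 = -2 + 64 = 62)
(w(0, 7)*m(n))*C = ((-5*7*0)*(4 - 1*0))*62 = (0*(4 + 0))*62 = (0*4)*62 = 0*62 = 0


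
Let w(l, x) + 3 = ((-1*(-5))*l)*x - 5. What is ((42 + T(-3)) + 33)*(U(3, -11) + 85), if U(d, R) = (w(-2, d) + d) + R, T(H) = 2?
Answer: 3003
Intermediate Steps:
w(l, x) = -8 + 5*l*x (w(l, x) = -3 + (((-1*(-5))*l)*x - 5) = -3 + ((5*l)*x - 5) = -3 + (5*l*x - 5) = -3 + (-5 + 5*l*x) = -8 + 5*l*x)
U(d, R) = -8 + R - 9*d (U(d, R) = ((-8 + 5*(-2)*d) + d) + R = ((-8 - 10*d) + d) + R = (-8 - 9*d) + R = -8 + R - 9*d)
((42 + T(-3)) + 33)*(U(3, -11) + 85) = ((42 + 2) + 33)*((-8 - 11 - 9*3) + 85) = (44 + 33)*((-8 - 11 - 27) + 85) = 77*(-46 + 85) = 77*39 = 3003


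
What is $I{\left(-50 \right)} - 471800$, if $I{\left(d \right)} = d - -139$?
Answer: $-471711$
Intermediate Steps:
$I{\left(d \right)} = 139 + d$ ($I{\left(d \right)} = d + 139 = 139 + d$)
$I{\left(-50 \right)} - 471800 = \left(139 - 50\right) - 471800 = 89 - 471800 = -471711$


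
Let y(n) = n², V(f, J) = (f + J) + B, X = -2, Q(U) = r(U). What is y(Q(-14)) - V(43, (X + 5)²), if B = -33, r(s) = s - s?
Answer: -19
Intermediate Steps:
r(s) = 0
Q(U) = 0
V(f, J) = -33 + J + f (V(f, J) = (f + J) - 33 = (J + f) - 33 = -33 + J + f)
y(Q(-14)) - V(43, (X + 5)²) = 0² - (-33 + (-2 + 5)² + 43) = 0 - (-33 + 3² + 43) = 0 - (-33 + 9 + 43) = 0 - 1*19 = 0 - 19 = -19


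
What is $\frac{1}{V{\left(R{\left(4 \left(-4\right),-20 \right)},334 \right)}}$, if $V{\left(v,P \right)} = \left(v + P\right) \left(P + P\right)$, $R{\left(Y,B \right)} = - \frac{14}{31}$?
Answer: $\frac{31}{6907120} \approx 4.4881 \cdot 10^{-6}$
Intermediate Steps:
$R{\left(Y,B \right)} = - \frac{14}{31}$ ($R{\left(Y,B \right)} = \left(-14\right) \frac{1}{31} = - \frac{14}{31}$)
$V{\left(v,P \right)} = 2 P \left(P + v\right)$ ($V{\left(v,P \right)} = \left(P + v\right) 2 P = 2 P \left(P + v\right)$)
$\frac{1}{V{\left(R{\left(4 \left(-4\right),-20 \right)},334 \right)}} = \frac{1}{2 \cdot 334 \left(334 - \frac{14}{31}\right)} = \frac{1}{2 \cdot 334 \cdot \frac{10340}{31}} = \frac{1}{\frac{6907120}{31}} = \frac{31}{6907120}$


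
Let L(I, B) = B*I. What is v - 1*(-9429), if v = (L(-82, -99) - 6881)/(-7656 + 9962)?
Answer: 21744511/2306 ≈ 9429.5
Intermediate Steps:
v = 1237/2306 (v = (-99*(-82) - 6881)/(-7656 + 9962) = (8118 - 6881)/2306 = 1237*(1/2306) = 1237/2306 ≈ 0.53643)
v - 1*(-9429) = 1237/2306 - 1*(-9429) = 1237/2306 + 9429 = 21744511/2306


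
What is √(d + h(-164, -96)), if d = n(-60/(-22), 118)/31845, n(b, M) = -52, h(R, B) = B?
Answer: 2*I*√24338910585/31845 ≈ 9.798*I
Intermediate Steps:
d = -52/31845 ≈ -0.0016329
√(d + h(-164, -96)) = √(-52/31845 - 96) = √(-3057172/31845) = 2*I*√24338910585/31845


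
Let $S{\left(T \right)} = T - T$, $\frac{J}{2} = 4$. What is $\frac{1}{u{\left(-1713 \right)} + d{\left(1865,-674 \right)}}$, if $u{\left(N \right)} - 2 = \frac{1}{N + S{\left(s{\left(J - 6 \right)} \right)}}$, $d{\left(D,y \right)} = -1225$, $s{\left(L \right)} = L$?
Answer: $- \frac{1713}{2095000} \approx -0.00081766$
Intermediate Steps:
$J = 8$ ($J = 2 \cdot 4 = 8$)
$S{\left(T \right)} = 0$
$u{\left(N \right)} = 2 + \frac{1}{N}$ ($u{\left(N \right)} = 2 + \frac{1}{N + 0} = 2 + \frac{1}{N}$)
$\frac{1}{u{\left(-1713 \right)} + d{\left(1865,-674 \right)}} = \frac{1}{\left(2 + \frac{1}{-1713}\right) - 1225} = \frac{1}{\left(2 - \frac{1}{1713}\right) - 1225} = \frac{1}{\frac{3425}{1713} - 1225} = \frac{1}{- \frac{2095000}{1713}} = - \frac{1713}{2095000}$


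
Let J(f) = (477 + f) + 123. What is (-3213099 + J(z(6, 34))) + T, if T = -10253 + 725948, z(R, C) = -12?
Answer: -2496816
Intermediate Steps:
J(f) = 600 + f
T = 715695
(-3213099 + J(z(6, 34))) + T = (-3213099 + (600 - 12)) + 715695 = (-3213099 + 588) + 715695 = -3212511 + 715695 = -2496816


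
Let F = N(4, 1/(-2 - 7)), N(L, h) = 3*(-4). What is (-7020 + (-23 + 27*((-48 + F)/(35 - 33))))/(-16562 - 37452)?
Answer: 7853/54014 ≈ 0.14539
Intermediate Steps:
N(L, h) = -12
F = -12
(-7020 + (-23 + 27*((-48 + F)/(35 - 33))))/(-16562 - 37452) = (-7020 + (-23 + 27*((-48 - 12)/(35 - 33))))/(-16562 - 37452) = (-7020 + (-23 + 27*(-60/2)))/(-54014) = (-7020 + (-23 + 27*(-60*½)))*(-1/54014) = (-7020 + (-23 + 27*(-30)))*(-1/54014) = (-7020 + (-23 - 810))*(-1/54014) = (-7020 - 833)*(-1/54014) = -7853*(-1/54014) = 7853/54014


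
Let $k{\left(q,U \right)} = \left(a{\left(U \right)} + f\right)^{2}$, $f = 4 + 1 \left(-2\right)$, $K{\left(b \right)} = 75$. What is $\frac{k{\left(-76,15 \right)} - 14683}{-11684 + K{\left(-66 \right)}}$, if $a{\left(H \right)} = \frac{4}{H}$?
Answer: $\frac{3302519}{2612025} \approx 1.2644$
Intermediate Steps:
$f = 2$ ($f = 4 - 2 = 2$)
$k{\left(q,U \right)} = \left(2 + \frac{4}{U}\right)^{2}$ ($k{\left(q,U \right)} = \left(\frac{4}{U} + 2\right)^{2} = \left(2 + \frac{4}{U}\right)^{2}$)
$\frac{k{\left(-76,15 \right)} - 14683}{-11684 + K{\left(-66 \right)}} = \frac{\frac{4 \left(2 + 15\right)^{2}}{225} - 14683}{-11684 + 75} = \frac{4 \cdot \frac{1}{225} \cdot 17^{2} - 14683}{-11609} = \left(4 \cdot \frac{1}{225} \cdot 289 - 14683\right) \left(- \frac{1}{11609}\right) = \left(\frac{1156}{225} - 14683\right) \left(- \frac{1}{11609}\right) = \left(- \frac{3302519}{225}\right) \left(- \frac{1}{11609}\right) = \frac{3302519}{2612025}$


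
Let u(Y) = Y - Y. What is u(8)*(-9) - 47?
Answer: -47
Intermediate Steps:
u(Y) = 0
u(8)*(-9) - 47 = 0*(-9) - 47 = 0 - 47 = -47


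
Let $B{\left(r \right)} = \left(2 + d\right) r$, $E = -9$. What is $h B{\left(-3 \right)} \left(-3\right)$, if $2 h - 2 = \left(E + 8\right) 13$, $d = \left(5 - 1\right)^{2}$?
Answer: $-891$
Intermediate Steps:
$d = 16$ ($d = 4^{2} = 16$)
$h = - \frac{11}{2}$ ($h = 1 + \frac{\left(-9 + 8\right) 13}{2} = 1 + \frac{\left(-1\right) 13}{2} = 1 + \frac{1}{2} \left(-13\right) = 1 - \frac{13}{2} = - \frac{11}{2} \approx -5.5$)
$B{\left(r \right)} = 18 r$ ($B{\left(r \right)} = \left(2 + 16\right) r = 18 r$)
$h B{\left(-3 \right)} \left(-3\right) = - \frac{11 \cdot 18 \left(-3\right) \left(-3\right)}{2} = - \frac{11 \left(\left(-54\right) \left(-3\right)\right)}{2} = \left(- \frac{11}{2}\right) 162 = -891$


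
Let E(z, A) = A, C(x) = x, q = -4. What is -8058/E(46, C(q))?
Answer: 4029/2 ≈ 2014.5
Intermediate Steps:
-8058/E(46, C(q)) = -8058/(-4) = -8058*(-¼) = 4029/2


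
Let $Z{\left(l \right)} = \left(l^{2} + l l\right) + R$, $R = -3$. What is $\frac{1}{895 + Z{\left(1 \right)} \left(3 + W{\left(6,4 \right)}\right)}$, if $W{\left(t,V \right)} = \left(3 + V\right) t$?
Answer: $\frac{1}{850} \approx 0.0011765$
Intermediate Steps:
$W{\left(t,V \right)} = t \left(3 + V\right)$
$Z{\left(l \right)} = -3 + 2 l^{2}$ ($Z{\left(l \right)} = \left(l^{2} + l l\right) - 3 = \left(l^{2} + l^{2}\right) - 3 = 2 l^{2} - 3 = -3 + 2 l^{2}$)
$\frac{1}{895 + Z{\left(1 \right)} \left(3 + W{\left(6,4 \right)}\right)} = \frac{1}{895 + \left(-3 + 2 \cdot 1^{2}\right) \left(3 + 6 \left(3 + 4\right)\right)} = \frac{1}{895 + \left(-3 + 2 \cdot 1\right) \left(3 + 6 \cdot 7\right)} = \frac{1}{895 + \left(-3 + 2\right) \left(3 + 42\right)} = \frac{1}{895 - 45} = \frac{1}{850}$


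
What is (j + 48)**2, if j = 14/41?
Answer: 3928324/1681 ≈ 2336.9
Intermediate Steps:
j = 14/41 (j = 14*(1/41) = 14/41 ≈ 0.34146)
(j + 48)**2 = (14/41 + 48)**2 = (1982/41)**2 = 3928324/1681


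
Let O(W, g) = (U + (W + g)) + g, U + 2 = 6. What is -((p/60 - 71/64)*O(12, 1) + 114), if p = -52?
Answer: -12549/160 ≈ -78.431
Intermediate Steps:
U = 4 (U = -2 + 6 = 4)
O(W, g) = 4 + W + 2*g (O(W, g) = (4 + (W + g)) + g = (4 + W + g) + g = 4 + W + 2*g)
-((p/60 - 71/64)*O(12, 1) + 114) = -((-52/60 - 71/64)*(4 + 12 + 2*1) + 114) = -((-52*1/60 - 71*1/64)*(4 + 12 + 2) + 114) = -((-13/15 - 71/64)*18 + 114) = -(-1897/960*18 + 114) = -(-5691/160 + 114) = -1*12549/160 = -12549/160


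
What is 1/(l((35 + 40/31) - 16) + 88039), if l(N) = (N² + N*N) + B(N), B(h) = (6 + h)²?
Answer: 961/86060986 ≈ 1.1166e-5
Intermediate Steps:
l(N) = (6 + N)² + 2*N² (l(N) = (N² + N*N) + (6 + N)² = (N² + N²) + (6 + N)² = 2*N² + (6 + N)² = (6 + N)² + 2*N²)
1/(l((35 + 40/31) - 16) + 88039) = 1/(((6 + ((35 + 40/31) - 16))² + 2*((35 + 40/31) - 16)²) + 88039) = 1/(((6 + (1125/31 - 16))² + 2*(1125/31 - 16)²) + 88039) = 1/(((6 + 629/31)² + 2*(629/31)²) + 88039) = 1/(((815/31)² + 2*(395641/961)) + 88039) = 1/((664225/961 + 791282/961) + 88039) = 1/(1455507/961 + 88039) = 1/(86060986/961) = 961/86060986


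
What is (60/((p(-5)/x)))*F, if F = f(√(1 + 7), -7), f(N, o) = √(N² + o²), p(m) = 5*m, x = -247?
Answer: 2964*√57/5 ≈ 4475.5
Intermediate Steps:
F = √57 (F = √((√(1 + 7))² + (-7)²) = √((√8)² + 49) = √((2*√2)² + 49) = √(8 + 49) = √57 ≈ 7.5498)
(60/((p(-5)/x)))*F = (60/(((5*(-5))/(-247))))*√57 = (60/((-25*(-1/247))))*√57 = (60/(25/247))*√57 = (60*(247/25))*√57 = 2964*√57/5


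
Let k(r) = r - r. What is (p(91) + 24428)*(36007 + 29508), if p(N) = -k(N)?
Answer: 1600400420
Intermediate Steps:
k(r) = 0
p(N) = 0 (p(N) = -1*0 = 0)
(p(91) + 24428)*(36007 + 29508) = (0 + 24428)*(36007 + 29508) = 24428*65515 = 1600400420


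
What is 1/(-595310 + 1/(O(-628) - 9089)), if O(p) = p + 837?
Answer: -8880/5286352801 ≈ -1.6798e-6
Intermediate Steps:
O(p) = 837 + p
1/(-595310 + 1/(O(-628) - 9089)) = 1/(-595310 + 1/((837 - 628) - 9089)) = 1/(-595310 + 1/(209 - 9089)) = 1/(-595310 + 1/(-8880)) = 1/(-595310 - 1/8880) = 1/(-5286352801/8880) = -8880/5286352801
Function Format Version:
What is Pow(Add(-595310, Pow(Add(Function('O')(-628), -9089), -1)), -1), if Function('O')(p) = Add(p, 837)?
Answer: Rational(-8880, 5286352801) ≈ -1.6798e-6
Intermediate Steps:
Function('O')(p) = Add(837, p)
Pow(Add(-595310, Pow(Add(Function('O')(-628), -9089), -1)), -1) = Pow(Add(-595310, Pow(Add(Add(837, -628), -9089), -1)), -1) = Pow(Add(-595310, Pow(Add(209, -9089), -1)), -1) = Pow(Add(-595310, Pow(-8880, -1)), -1) = Pow(Add(-595310, Rational(-1, 8880)), -1) = Pow(Rational(-5286352801, 8880), -1) = Rational(-8880, 5286352801)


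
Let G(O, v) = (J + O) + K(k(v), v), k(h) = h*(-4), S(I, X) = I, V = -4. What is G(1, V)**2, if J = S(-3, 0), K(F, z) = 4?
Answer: 4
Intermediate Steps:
k(h) = -4*h
J = -3
G(O, v) = 1 + O (G(O, v) = (-3 + O) + 4 = 1 + O)
G(1, V)**2 = (1 + 1)**2 = 2**2 = 4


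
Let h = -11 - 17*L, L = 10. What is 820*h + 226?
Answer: -148194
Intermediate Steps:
h = -181 (h = -11 - 17*10 = -11 - 170 = -181)
820*h + 226 = 820*(-181) + 226 = -148420 + 226 = -148194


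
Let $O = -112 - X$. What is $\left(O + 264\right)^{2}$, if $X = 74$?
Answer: $6084$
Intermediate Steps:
$O = -186$ ($O = -112 - 74 = -186$)
$\left(O + 264\right)^{2} = \left(-186 + 264\right)^{2} = 78^{2} = 6084$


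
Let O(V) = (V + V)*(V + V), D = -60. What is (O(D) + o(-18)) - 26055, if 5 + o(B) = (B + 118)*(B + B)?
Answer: -15260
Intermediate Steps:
o(B) = -5 + 2*B*(118 + B) (o(B) = -5 + (B + 118)*(B + B) = -5 + (118 + B)*(2*B) = -5 + 2*B*(118 + B))
O(V) = 4*V² (O(V) = (2*V)*(2*V) = 4*V²)
(O(D) + o(-18)) - 26055 = (4*(-60)² + (-5 + 2*(-18)² + 236*(-18))) - 26055 = (4*3600 + (-5 + 2*324 - 4248)) - 26055 = (14400 + (-5 + 648 - 4248)) - 26055 = (14400 - 3605) - 26055 = 10795 - 26055 = -15260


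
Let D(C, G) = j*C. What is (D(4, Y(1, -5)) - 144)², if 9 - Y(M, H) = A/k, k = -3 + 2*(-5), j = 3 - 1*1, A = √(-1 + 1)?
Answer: 18496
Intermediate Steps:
A = 0 (A = √0 = 0)
j = 2 (j = 3 - 1 = 2)
k = -13 (k = -3 - 10 = -13)
Y(M, H) = 9 (Y(M, H) = 9 - 0/(-13) = 9 - 0*(-1)/13 = 9 - 1*0 = 9 + 0 = 9)
D(C, G) = 2*C
(D(4, Y(1, -5)) - 144)² = (2*4 - 144)² = (8 - 144)² = (-136)² = 18496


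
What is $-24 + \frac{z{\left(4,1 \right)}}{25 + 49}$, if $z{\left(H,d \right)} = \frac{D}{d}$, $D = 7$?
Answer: $- \frac{1769}{74} \approx -23.905$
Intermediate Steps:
$z{\left(H,d \right)} = \frac{7}{d}$
$-24 + \frac{z{\left(4,1 \right)}}{25 + 49} = -24 + \frac{7 \cdot 1^{-1}}{25 + 49} = -24 + \frac{7 \cdot 1}{74} = -24 + 7 \cdot \frac{1}{74} = -24 + \frac{7}{74} = - \frac{1769}{74}$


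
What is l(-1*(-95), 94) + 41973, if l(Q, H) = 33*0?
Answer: 41973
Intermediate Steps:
l(Q, H) = 0
l(-1*(-95), 94) + 41973 = 0 + 41973 = 41973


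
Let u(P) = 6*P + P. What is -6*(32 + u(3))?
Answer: -318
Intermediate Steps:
u(P) = 7*P
-6*(32 + u(3)) = -6*(32 + 7*3) = -6*(32 + 21) = -6*53 = -318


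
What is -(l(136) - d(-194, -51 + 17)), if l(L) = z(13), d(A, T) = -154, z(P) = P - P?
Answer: -154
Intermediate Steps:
z(P) = 0
l(L) = 0
-(l(136) - d(-194, -51 + 17)) = -(0 - 1*(-154)) = -(0 + 154) = -1*154 = -154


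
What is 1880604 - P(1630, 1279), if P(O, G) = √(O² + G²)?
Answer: 1880604 - √4292741 ≈ 1.8785e+6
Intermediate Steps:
P(O, G) = √(G² + O²)
1880604 - P(1630, 1279) = 1880604 - √(1279² + 1630²) = 1880604 - √(1635841 + 2656900) = 1880604 - √4292741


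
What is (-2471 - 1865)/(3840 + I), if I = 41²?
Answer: -4336/5521 ≈ -0.78537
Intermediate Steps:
I = 1681
(-2471 - 1865)/(3840 + I) = (-2471 - 1865)/(3840 + 1681) = -4336/5521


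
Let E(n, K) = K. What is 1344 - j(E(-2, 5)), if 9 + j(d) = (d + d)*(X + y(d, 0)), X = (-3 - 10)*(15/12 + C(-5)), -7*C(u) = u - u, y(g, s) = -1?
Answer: 3051/2 ≈ 1525.5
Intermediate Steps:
C(u) = 0 (C(u) = -(u - u)/7 = -⅐*0 = 0)
X = -65/4 (X = (-3 - 10)*(15/12 + 0) = -13*(15*(1/12) + 0) = -13*(5/4 + 0) = -13*5/4 = -65/4 ≈ -16.250)
j(d) = -9 - 69*d/2 (j(d) = -9 + (d + d)*(-65/4 - 1) = -9 + (2*d)*(-69/4) = -9 - 69*d/2)
1344 - j(E(-2, 5)) = 1344 - (-9 - 69/2*5) = 1344 - (-9 - 345/2) = 1344 - 1*(-363/2) = 1344 + 363/2 = 3051/2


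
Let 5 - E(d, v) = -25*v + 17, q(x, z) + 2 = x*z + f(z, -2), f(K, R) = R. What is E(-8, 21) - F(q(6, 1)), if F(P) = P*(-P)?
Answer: 517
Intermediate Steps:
q(x, z) = -4 + x*z (q(x, z) = -2 + (x*z - 2) = -2 + (-2 + x*z) = -4 + x*z)
F(P) = -P²
E(d, v) = -12 + 25*v (E(d, v) = 5 - (-25*v + 17) = 5 - (17 - 25*v) = 5 + (-17 + 25*v) = -12 + 25*v)
E(-8, 21) - F(q(6, 1)) = (-12 + 25*21) - (-1)*(-4 + 6*1)² = (-12 + 525) - (-1)*(-4 + 6)² = 513 - (-1)*2² = 513 - (-1)*4 = 513 - 1*(-4) = 513 + 4 = 517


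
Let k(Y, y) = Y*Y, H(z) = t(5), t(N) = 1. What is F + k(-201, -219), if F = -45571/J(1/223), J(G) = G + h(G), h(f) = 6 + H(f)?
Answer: 52944029/1562 ≈ 33895.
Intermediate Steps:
H(z) = 1
h(f) = 7 (h(f) = 6 + 1 = 7)
k(Y, y) = Y**2
J(G) = 7 + G (J(G) = G + 7 = 7 + G)
F = -10162333/1562 (F = -45571/(7 + 1/223) = -45571/1562/223 = -45571*223/1562 = -10162333/1562 ≈ -6506.0)
F + k(-201, -219) = -10162333/1562 + (-201)**2 = -10162333/1562 + 40401 = 52944029/1562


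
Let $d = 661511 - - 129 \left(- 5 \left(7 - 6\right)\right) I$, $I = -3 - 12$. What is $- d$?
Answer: $-671186$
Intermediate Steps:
$I = -15$ ($I = -3 - 12 = -15$)
$d = 671186$ ($d = 661511 - - 129 \left(- 5 \left(7 - 6\right)\right) \left(-15\right) = 661511 - - 129 \left(\left(-5\right) 1\right) \left(-15\right) = 661511 - \left(-129\right) \left(-5\right) \left(-15\right) = 661511 - 645 \left(-15\right) = 661511 - -9675 = 661511 + 9675 = 671186$)
$- d = \left(-1\right) 671186 = -671186$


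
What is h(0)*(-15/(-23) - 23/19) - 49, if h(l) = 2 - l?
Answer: -21901/437 ≈ -50.117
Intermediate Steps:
h(0)*(-15/(-23) - 23/19) - 49 = (2 - 1*0)*(-15/(-23) - 23/19) - 49 = (2 + 0)*(-15*(-1/23) - 23*1/19) - 49 = 2*(15/23 - 23/19) - 49 = 2*(-244/437) - 49 = -488/437 - 49 = -21901/437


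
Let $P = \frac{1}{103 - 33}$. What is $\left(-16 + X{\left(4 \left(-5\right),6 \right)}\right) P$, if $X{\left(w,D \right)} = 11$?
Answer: $- \frac{1}{14} \approx -0.071429$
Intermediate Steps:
$P = \frac{1}{70} \approx 0.014286$
$\left(-16 + X{\left(4 \left(-5\right),6 \right)}\right) P = \left(-16 + 11\right) \frac{1}{70} = \left(-5\right) \frac{1}{70} = - \frac{1}{14}$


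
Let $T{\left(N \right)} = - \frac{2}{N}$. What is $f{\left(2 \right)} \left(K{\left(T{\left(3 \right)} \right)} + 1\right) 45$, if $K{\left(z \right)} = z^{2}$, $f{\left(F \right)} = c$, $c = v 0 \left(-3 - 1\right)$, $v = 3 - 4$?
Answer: $0$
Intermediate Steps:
$v = -1$
$c = 0$ ($c = - 0 \left(-3 - 1\right) = - 0 \left(-4\right) = \left(-1\right) 0 = 0$)
$f{\left(F \right)} = 0$
$f{\left(2 \right)} \left(K{\left(T{\left(3 \right)} \right)} + 1\right) 45 = 0 \left(\left(- \frac{2}{3}\right)^{2} + 1\right) 45 = 0 \left(\frac{4}{9} + 1\right) 45 = 0 \cdot \frac{13}{9} \cdot 45 = 0 \cdot 45 = 0$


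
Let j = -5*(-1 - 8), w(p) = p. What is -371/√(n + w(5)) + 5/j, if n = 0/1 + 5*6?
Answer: ⅑ - 53*√35/5 ≈ -62.599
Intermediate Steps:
n = 30 (n = 0*1 + 30 = 0 + 30 = 30)
j = 45 (j = -5*(-9) = 45)
-371/√(n + w(5)) + 5/j = -371/√(30 + 5) + 5/45 = -371*√35/35 + 5*(1/45) = -53*√35/5 + ⅑ = ⅑ - 53*√35/5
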